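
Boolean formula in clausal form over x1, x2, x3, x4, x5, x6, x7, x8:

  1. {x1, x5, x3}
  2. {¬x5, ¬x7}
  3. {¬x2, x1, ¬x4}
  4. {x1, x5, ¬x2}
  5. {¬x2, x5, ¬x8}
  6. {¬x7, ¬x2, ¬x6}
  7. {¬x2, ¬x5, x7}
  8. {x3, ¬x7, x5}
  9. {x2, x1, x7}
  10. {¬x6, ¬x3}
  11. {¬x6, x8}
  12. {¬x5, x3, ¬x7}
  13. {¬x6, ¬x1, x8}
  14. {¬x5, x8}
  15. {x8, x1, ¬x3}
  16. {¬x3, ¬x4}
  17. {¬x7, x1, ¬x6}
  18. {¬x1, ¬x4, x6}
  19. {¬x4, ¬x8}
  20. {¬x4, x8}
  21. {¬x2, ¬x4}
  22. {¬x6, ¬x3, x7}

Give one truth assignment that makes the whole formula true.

x1=True, x2=True, x3=False, x4=False, x5=False, x6=False, x7=False, x8=False

Check each clause:
  1. {x3, x1, x5} — x1 is true.
  2. {¬x5, ¬x7} — ¬x7 is true.
  3. {¬x2, ¬x4, x1} — x1 is true.
  4. {x5, ¬x2, x1} — x1 is true.
  5. {¬x8, ¬x2, x5} — ¬x8 is true.
  6. {¬x2, ¬x7, ¬x6} — ¬x7 is true.
  7. {¬x2, ¬x5, x7} — ¬x5 is true.
  8. {x5, x3, ¬x7} — ¬x7 is true.
  9. {x2, x1, x7} — x1 is true.
  10. {¬x6, ¬x3} — ¬x6 is true.
  11. {¬x6, x8} — ¬x6 is true.
  12. {¬x7, x3, ¬x5} — ¬x7 is true.
  13. {x8, ¬x1, ¬x6} — ¬x6 is true.
  14. {x8, ¬x5} — ¬x5 is true.
  15. {¬x3, x8, x1} — x1 is true.
  16. {¬x4, ¬x3} — ¬x4 is true.
  17. {¬x7, x1, ¬x6} — ¬x7 is true.
  18. {¬x1, x6, ¬x4} — ¬x4 is true.
  19. {¬x8, ¬x4} — ¬x8 is true.
  20. {¬x4, x8} — ¬x4 is true.
  21. {¬x4, ¬x2} — ¬x4 is true.
  22. {x7, ¬x3, ¬x6} — ¬x6 is true.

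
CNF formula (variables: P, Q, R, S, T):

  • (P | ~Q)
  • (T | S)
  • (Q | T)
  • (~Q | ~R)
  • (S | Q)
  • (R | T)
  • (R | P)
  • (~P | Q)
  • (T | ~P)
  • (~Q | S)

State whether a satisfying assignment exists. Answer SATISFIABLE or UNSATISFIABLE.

SATISFIABLE

S occurs only positively in the remaining clauses — set S = True.
T occurs only positively in the remaining clauses — set T = True.
Set P = False and propagate.
  then Q is forced to False.
  then R is forced to True.
So P = False, Q = False, R = True, S = True, T = True is a satisfying assignment.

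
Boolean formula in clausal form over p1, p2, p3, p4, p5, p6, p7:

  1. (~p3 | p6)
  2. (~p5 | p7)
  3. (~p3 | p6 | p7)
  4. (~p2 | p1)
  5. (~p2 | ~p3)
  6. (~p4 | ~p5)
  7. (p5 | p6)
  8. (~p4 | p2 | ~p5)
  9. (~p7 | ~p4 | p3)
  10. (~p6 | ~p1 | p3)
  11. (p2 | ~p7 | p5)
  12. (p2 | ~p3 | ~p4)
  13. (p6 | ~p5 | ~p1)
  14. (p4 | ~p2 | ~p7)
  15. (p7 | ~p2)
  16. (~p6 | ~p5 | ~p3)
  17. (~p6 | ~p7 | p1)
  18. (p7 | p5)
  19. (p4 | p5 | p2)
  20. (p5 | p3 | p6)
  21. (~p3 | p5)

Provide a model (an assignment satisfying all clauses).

p1=F, p2=F, p3=F, p4=F, p5=T, p6=F, p7=T

Try p1 = False.
  then p2 is forced to False.
Try p3 = False.
For the remaining variables, p4 = False, p5 = True, p6 = False, p7 = True works.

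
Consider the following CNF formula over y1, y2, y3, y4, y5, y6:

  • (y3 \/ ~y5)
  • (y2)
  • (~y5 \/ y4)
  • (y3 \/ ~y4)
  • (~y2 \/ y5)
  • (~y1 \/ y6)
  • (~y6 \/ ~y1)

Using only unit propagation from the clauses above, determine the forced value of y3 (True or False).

True

(y2) stands alone — y2 = True.
In (~y2 \/ y5), ~y2 is now false; y5 must hold, so y5 = True.
From (~y5 \/ y3) and y5 = True: y3 = True.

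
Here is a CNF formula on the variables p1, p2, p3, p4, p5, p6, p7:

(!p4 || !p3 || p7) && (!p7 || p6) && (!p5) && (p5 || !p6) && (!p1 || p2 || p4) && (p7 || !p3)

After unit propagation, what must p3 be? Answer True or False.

(!p5) stands alone — p5 = False.
(!p6 || p5): since p5 = False, the clause reduces to (!p6). p6 = False.
(!p7 || p6) with p6 = False leaves only !p7, so p7 = False.
From (!p3 || p7) and p7 = False: p3 = False.

False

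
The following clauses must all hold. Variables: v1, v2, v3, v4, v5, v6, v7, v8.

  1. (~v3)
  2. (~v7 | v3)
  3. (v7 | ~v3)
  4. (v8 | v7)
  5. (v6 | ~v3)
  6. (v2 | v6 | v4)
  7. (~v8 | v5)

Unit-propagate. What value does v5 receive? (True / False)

True

(~v3) is a unit clause: v3 = False.
From (v3 | ~v7) and v3 = False: v7 = False.
(v8 | v7) with v7 = False leaves only v8, so v8 = True.
(v5 | ~v8): since v8 = True, the clause reduces to (v5). v5 = True.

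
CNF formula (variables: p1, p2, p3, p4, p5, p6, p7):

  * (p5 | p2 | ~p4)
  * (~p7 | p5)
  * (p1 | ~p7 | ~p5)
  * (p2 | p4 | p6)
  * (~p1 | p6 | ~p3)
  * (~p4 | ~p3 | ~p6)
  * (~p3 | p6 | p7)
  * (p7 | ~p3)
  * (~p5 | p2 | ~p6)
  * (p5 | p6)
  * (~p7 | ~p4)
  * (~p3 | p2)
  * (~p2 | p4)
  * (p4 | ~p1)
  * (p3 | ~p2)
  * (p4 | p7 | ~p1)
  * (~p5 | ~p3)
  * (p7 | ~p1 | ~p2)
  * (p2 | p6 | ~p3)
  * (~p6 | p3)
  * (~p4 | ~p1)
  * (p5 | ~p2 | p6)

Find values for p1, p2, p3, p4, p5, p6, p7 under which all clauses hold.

p1=0  p2=0  p3=0  p4=1  p5=1  p6=0  p7=0

Check each clause:
  1. (~p4 | p5 | p2) — p5 is true.
  2. (~p7 | p5) — ~p7 is true.
  3. (~p5 | p1 | ~p7) — ~p7 is true.
  4. (p6 | p4 | p2) — p4 is true.
  5. (~p1 | p6 | ~p3) — ~p3 is true.
  6. (~p3 | ~p4 | ~p6) — ~p6 is true.
  7. (p6 | p7 | ~p3) — ~p3 is true.
  8. (~p3 | p7) — ~p3 is true.
  9. (~p5 | ~p6 | p2) — ~p6 is true.
  10. (p5 | p6) — p5 is true.
  11. (~p4 | ~p7) — ~p7 is true.
  12. (~p3 | p2) — ~p3 is true.
  13. (p4 | ~p2) — p4 is true.
  14. (p4 | ~p1) — p4 is true.
  15. (~p2 | p3) — ~p2 is true.
  16. (p7 | ~p1 | p4) — p4 is true.
  17. (~p5 | ~p3) — ~p3 is true.
  18. (~p1 | ~p2 | p7) — ~p1 is true.
  19. (~p3 | p6 | p2) — ~p3 is true.
  20. (p3 | ~p6) — ~p6 is true.
  21. (~p1 | ~p4) — ~p1 is true.
  22. (p6 | ~p2 | p5) — p5 is true.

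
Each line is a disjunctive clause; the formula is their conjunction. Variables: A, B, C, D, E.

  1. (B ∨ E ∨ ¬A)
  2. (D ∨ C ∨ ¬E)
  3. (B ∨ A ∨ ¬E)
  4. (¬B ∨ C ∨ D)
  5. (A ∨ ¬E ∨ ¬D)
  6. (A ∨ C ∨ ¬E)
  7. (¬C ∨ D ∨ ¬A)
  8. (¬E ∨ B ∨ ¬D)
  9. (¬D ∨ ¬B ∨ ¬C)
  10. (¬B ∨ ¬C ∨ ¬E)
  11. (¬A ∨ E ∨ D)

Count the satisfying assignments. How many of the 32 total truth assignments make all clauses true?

Case analysis on E and D:
  E=T, D=T: remaining (A,B,C) ∈ {(T,T,F)} — 1.
  E=T, D=F: a clause becomes empty — 0.
  E=F, D=T: remaining (A,B,C) ∈ {(F,F,F); (F,F,T); (F,T,F); (T,T,F)} — 4.
  E=F, D=F: remaining (A,B,C) ∈ {(F,F,F); (F,F,T); (F,T,T)} — 3.
Total: 1 + 0 + 4 + 3 = 8.

8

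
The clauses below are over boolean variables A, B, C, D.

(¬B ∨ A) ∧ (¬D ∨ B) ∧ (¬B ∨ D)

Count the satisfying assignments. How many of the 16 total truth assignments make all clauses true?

Satisfying assignments:
  A=0 B=0 C=0 D=0
  A=0 B=0 C=1 D=0
  A=1 B=0 C=0 D=0
  A=1 B=0 C=1 D=0
  A=1 B=1 C=0 D=1
  A=1 B=1 C=1 D=1
Count: 6.

6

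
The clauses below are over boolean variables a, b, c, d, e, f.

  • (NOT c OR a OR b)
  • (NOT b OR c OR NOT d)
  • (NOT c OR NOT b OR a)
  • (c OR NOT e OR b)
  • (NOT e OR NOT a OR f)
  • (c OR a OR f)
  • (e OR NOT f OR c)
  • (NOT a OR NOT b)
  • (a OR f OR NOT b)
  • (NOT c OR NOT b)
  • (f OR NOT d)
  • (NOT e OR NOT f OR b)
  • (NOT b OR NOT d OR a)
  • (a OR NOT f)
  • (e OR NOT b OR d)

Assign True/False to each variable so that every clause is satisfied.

a=True, b=False, c=True, d=False, e=False, f=False

Check each clause:
  1. (b OR NOT c OR a) — a is true.
  2. (NOT d OR c OR NOT b) — c is true.
  3. (a OR NOT c OR NOT b) — a is true.
  4. (NOT e OR b OR c) — c is true.
  5. (NOT a OR NOT e OR f) — NOT e is true.
  6. (f OR c OR a) — a is true.
  7. (e OR c OR NOT f) — NOT f is true.
  8. (NOT a OR NOT b) — NOT b is true.
  9. (NOT b OR a OR f) — a is true.
  10. (NOT b OR NOT c) — NOT b is true.
  11. (f OR NOT d) — NOT d is true.
  12. (NOT f OR b OR NOT e) — NOT f is true.
  13. (NOT d OR NOT b OR a) — a is true.
  14. (a OR NOT f) — a is true.
  15. (NOT b OR d OR e) — NOT b is true.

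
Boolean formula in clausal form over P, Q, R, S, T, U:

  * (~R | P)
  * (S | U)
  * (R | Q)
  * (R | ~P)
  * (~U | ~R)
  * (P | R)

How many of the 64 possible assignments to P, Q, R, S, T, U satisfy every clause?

The models are:
  P=T Q=F R=T S=T T=F U=F
  P=T Q=F R=T S=T T=T U=F
  P=T Q=T R=T S=T T=F U=F
  P=T Q=T R=T S=T T=T U=F
Count: 4.

4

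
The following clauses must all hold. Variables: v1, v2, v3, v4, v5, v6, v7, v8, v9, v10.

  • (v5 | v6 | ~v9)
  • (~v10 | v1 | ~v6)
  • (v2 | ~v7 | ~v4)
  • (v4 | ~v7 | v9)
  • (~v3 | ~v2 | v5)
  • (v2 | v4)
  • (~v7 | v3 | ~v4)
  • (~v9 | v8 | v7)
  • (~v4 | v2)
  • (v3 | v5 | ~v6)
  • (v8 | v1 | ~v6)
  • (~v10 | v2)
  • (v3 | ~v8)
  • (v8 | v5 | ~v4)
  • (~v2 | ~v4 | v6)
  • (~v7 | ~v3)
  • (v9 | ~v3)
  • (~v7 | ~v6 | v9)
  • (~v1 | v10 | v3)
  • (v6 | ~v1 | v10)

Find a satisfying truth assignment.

v1=F, v2=T, v3=F, v4=F, v5=T, v6=F, v7=T, v8=F, v9=T, v10=T

Check each clause:
  1. (v6 | v5 | ~v9) — v5 is true.
  2. (~v6 | v1 | ~v10) — ~v6 is true.
  3. (~v7 | ~v4 | v2) — v2 is true.
  4. (~v7 | v4 | v9) — v9 is true.
  5. (~v3 | ~v2 | v5) — v5 is true.
  6. (v2 | v4) — v2 is true.
  7. (v3 | ~v7 | ~v4) — ~v4 is true.
  8. (~v9 | v8 | v7) — v7 is true.
  9. (v2 | ~v4) — v2 is true.
  10. (v3 | v5 | ~v6) — ~v6 is true.
  11. (v1 | ~v6 | v8) — ~v6 is true.
  12. (v2 | ~v10) — v2 is true.
  13. (v3 | ~v8) — ~v8 is true.
  14. (~v4 | v8 | v5) — ~v4 is true.
  15. (v6 | ~v4 | ~v2) — ~v4 is true.
  16. (~v3 | ~v7) — ~v3 is true.
  17. (v9 | ~v3) — v9 is true.
  18. (~v7 | v9 | ~v6) — ~v6 is true.
  19. (v10 | v3 | ~v1) — v10 is true.
  20. (v10 | v6 | ~v1) — v10 is true.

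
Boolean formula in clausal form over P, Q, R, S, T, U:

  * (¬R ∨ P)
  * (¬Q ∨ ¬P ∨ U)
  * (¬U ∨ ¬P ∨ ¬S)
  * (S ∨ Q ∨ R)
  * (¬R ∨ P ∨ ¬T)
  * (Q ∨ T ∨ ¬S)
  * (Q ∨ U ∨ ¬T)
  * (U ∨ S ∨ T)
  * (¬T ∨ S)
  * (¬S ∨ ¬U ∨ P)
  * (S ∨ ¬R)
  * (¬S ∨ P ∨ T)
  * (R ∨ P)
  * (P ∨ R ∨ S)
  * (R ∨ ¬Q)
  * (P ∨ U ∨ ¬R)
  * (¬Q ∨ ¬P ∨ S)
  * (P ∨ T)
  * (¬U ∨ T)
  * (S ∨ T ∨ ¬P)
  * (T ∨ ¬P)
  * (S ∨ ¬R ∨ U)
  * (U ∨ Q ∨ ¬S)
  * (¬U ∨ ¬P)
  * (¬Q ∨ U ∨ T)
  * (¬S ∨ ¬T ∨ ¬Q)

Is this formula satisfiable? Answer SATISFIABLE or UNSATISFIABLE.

P = True:
  propagation gives T=True, S=True, U=False, Q=False; an empty clause results — contradiction.
P = False:
  propagation gives R=False; an empty clause results — contradiction.
Every branch closes, so no satisfying assignment exists.

UNSATISFIABLE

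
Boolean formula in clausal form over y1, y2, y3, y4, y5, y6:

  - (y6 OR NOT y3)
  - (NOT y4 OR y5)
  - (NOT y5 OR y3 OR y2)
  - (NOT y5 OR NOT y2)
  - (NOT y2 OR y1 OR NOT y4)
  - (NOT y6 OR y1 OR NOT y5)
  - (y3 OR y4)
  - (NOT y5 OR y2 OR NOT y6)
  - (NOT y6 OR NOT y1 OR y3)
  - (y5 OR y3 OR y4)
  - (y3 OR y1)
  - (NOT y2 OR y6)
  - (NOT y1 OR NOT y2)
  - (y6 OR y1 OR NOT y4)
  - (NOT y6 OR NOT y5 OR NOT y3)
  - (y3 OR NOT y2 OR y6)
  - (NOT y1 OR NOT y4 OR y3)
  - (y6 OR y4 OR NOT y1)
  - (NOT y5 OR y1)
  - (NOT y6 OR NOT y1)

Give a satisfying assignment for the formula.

y1=False  y2=True  y3=True  y4=False  y5=False  y6=True

Check each clause:
  1. (NOT y3 OR y6) — y6 is true.
  2. (NOT y4 OR y5) — NOT y4 is true.
  3. (y3 OR NOT y5 OR y2) — y3 is true.
  4. (NOT y2 OR NOT y5) — NOT y5 is true.
  5. (NOT y4 OR y1 OR NOT y2) — NOT y4 is true.
  6. (y1 OR NOT y6 OR NOT y5) — NOT y5 is true.
  7. (y4 OR y3) — y3 is true.
  8. (NOT y5 OR NOT y6 OR y2) — y2 is true.
  9. (NOT y1 OR NOT y6 OR y3) — y3 is true.
  10. (y3 OR y5 OR y4) — y3 is true.
  11. (y3 OR y1) — y3 is true.
  12. (y6 OR NOT y2) — y6 is true.
  13. (NOT y1 OR NOT y2) — NOT y1 is true.
  14. (y6 OR NOT y4 OR y1) — NOT y4 is true.
  15. (NOT y5 OR NOT y3 OR NOT y6) — NOT y5 is true.
  16. (NOT y2 OR y6 OR y3) — y3 is true.
  17. (NOT y1 OR y3 OR NOT y4) — y3 is true.
  18. (y6 OR NOT y1 OR y4) — y6 is true.
  19. (y1 OR NOT y5) — NOT y5 is true.
  20. (NOT y1 OR NOT y6) — NOT y1 is true.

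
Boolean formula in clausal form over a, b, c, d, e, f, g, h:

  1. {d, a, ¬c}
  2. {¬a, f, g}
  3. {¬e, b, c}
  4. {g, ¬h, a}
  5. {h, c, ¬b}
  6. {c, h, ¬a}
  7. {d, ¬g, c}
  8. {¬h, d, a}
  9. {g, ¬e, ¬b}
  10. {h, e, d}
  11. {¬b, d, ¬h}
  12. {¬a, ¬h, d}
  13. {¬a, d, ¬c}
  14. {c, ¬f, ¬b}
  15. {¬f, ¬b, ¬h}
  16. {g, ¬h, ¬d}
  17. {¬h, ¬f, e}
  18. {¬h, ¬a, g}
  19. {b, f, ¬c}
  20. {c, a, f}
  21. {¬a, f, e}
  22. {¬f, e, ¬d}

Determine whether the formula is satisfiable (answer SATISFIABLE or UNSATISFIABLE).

Set a = False and propagate.
Set b = False and propagate.
Branch on c: take c = True.
  then d is forced to True.
  then f is forced to True.
  then e is forced to True.
For the remaining variables, g = False, h = False works.
So a = False, b = False, c = True, d = True, e = True, f = True, g = False, h = False is a satisfying assignment.

SATISFIABLE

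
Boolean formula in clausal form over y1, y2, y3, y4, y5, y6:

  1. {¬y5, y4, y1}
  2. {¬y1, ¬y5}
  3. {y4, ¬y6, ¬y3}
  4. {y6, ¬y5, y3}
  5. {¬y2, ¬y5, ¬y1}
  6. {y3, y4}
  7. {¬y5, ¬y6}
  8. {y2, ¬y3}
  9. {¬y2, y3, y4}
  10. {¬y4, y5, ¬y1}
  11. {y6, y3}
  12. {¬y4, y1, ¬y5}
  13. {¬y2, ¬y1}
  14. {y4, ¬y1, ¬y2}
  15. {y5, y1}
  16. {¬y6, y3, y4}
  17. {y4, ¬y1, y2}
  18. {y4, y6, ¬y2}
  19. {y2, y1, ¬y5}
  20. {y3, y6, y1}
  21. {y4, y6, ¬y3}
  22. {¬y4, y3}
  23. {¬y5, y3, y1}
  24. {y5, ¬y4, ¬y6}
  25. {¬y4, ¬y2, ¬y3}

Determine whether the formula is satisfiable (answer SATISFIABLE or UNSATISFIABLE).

y4 = True:
  propagation gives y3=True, y2=True; an empty clause results — contradiction.
y4 = False:
  propagation gives y3=True, y6=False; an empty clause results — contradiction.
Every branch closes, so no satisfying assignment exists.

UNSATISFIABLE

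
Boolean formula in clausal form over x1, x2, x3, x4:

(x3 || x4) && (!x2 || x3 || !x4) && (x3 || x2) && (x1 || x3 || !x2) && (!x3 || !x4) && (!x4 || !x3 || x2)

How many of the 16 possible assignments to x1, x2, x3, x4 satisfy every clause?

4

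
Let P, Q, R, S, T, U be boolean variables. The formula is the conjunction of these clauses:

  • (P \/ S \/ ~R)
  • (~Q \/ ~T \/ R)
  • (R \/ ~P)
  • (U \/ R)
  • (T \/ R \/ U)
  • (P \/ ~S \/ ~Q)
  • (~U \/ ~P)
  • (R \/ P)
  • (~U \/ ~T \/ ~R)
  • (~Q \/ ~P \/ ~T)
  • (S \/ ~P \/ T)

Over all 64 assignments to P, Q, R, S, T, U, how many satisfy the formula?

The models are:
  P=F Q=F R=T S=T T=F U=F
  P=F Q=F R=T S=T T=F U=T
  P=F Q=F R=T S=T T=T U=F
  P=T Q=F R=T S=F T=T U=F
  P=T Q=F R=T S=T T=F U=F
  P=T Q=F R=T S=T T=T U=F
  P=T Q=T R=T S=T T=F U=F
That's 7 in total.

7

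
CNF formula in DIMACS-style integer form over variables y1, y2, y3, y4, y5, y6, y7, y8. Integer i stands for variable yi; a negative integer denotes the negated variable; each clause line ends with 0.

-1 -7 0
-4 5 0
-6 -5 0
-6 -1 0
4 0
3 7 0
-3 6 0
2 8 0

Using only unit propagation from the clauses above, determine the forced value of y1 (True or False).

False

(y4) is a unit clause: y4 = True.
From (y5 || !y4) and y4 = True: y5 = True.
(!y5 || !y6) with y5 = True leaves only !y6, so y6 = False.
In (!y3 || y6), y6 is now false; !y3 must hold, so y3 = False.
(y7 || y3) with y3 = False leaves only y7, so y7 = True.
From (!y1 || !y7) and y7 = True: y1 = False.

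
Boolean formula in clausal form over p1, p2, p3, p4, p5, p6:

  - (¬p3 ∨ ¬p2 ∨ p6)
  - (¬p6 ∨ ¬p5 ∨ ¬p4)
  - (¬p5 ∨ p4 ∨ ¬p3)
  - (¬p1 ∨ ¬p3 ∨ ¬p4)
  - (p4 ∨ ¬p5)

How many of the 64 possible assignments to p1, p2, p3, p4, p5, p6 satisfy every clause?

30

Split on p4, then p3.
  p4=T, p3=T: remaining (p1,p2,p5,p6) ∈ {(F,F,F,F); (F,F,F,T); (F,F,T,F); (F,T,F,T)} — 4.
  p4=T, p3=F: p1, p2 free; 3 ways for (p5,p6) × 2^2 = 12.
  p4=F, p3=T: p1 free; 3 ways for (p2,p5,p6) × 2^1 = 6.
  p4=F, p3=F: forces p5=F; p1, p2, p6 free → 2^3 = 8.
Total: 4 + 12 + 6 + 8 = 30.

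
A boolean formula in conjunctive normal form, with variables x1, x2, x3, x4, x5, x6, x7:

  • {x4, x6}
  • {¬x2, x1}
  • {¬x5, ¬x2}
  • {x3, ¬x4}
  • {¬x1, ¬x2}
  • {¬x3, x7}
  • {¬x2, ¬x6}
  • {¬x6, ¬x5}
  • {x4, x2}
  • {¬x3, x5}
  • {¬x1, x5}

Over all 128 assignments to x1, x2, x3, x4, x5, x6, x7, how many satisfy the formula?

Satisfying assignments:
  x1=F x2=F x3=T x4=T x5=T x6=F x7=T
  x1=T x2=F x3=T x4=T x5=T x6=F x7=T
That's 2 in total.

2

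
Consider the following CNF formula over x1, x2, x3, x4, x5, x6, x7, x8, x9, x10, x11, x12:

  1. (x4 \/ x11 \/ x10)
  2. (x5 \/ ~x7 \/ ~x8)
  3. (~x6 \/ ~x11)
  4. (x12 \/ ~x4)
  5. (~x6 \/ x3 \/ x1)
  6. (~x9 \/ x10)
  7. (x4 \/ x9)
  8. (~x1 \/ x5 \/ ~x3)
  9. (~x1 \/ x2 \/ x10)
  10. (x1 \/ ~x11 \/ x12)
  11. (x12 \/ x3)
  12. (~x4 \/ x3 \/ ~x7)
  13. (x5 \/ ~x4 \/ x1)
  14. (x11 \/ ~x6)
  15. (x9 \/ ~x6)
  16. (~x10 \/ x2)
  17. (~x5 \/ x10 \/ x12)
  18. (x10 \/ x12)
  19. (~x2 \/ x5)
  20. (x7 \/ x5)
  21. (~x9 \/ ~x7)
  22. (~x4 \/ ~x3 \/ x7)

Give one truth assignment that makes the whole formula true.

x1 = 0, x2 = 1, x3 = 0, x4 = 1, x5 = 1, x6 = 0, x7 = 0, x8 = 0, x9 = 0, x10 = 1, x11 = 1, x12 = 1

Pure literal: x6 appears only negated; assign x6 = False.
Pure literal: x8 appears only negated; assign x8 = False.
Branch on x1: take x1 = False.
Set x2 = True and propagate.
  then x5 is forced to True.
Branch on x3: take x3 = False.
  then x12 is forced to True.
The remaining clauses are satisfied by x4 = True, x7 = False, x9 = False, x10 = True, x11 = True.
Every clause has at least one true literal under this assignment.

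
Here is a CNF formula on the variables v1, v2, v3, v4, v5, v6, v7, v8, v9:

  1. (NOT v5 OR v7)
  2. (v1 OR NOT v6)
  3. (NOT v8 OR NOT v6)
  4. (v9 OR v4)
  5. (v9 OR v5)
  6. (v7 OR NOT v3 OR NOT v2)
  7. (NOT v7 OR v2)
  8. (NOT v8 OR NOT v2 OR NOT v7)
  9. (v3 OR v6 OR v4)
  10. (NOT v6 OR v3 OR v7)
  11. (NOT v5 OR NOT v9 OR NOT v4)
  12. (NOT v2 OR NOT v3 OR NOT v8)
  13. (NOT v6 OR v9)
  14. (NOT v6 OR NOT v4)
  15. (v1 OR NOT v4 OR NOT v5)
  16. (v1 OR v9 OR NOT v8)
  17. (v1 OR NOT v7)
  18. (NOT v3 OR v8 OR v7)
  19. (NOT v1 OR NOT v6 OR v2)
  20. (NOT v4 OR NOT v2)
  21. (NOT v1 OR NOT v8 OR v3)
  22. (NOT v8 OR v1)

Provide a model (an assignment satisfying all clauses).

v1=1  v2=0  v3=1  v4=1  v5=0  v6=0  v7=0  v8=1  v9=1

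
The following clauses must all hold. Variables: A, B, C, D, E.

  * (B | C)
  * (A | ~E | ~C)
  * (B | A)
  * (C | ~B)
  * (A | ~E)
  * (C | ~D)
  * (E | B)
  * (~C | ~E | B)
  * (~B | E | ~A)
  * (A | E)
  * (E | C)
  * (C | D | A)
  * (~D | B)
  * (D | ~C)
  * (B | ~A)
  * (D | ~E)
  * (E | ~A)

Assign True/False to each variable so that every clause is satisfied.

A=True, B=True, C=True, D=True, E=True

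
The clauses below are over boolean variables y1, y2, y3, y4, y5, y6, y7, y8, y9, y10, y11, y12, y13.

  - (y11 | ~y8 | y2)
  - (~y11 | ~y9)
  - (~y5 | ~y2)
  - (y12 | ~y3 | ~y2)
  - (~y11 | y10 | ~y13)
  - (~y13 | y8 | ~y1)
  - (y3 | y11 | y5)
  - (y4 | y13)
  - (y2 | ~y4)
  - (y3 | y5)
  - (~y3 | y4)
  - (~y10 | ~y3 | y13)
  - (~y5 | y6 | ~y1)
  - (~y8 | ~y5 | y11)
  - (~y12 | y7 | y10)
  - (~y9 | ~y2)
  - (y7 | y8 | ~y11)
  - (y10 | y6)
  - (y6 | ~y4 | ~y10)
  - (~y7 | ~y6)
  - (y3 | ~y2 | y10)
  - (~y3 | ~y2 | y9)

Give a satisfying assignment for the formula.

y1=False, y2=False, y3=False, y4=False, y5=True, y6=False, y7=True, y8=False, y9=False, y10=True, y11=True, y12=False, y13=True

y1 occurs only negated in the remaining clauses — set y1 = False.
Set y2 = False and propagate.
  then y4 is forced to False.
  then y13 is forced to True.
  then y3 is forced to False.
  then y5 is forced to True.
The remaining clauses are satisfied by y6 = False, y7 = True, y8 = False, y9 = False, y10 = True, y11 = True, y12 = False.
Every clause has at least one true literal under this assignment.
Check each clause:
  1. (~y8 | y11 | y2) — ~y8 is true.
  2. (~y11 | ~y9) — ~y9 is true.
  3. (~y5 | ~y2) — ~y2 is true.
  4. (~y2 | ~y3 | y12) — ~y3 is true.
  5. (~y13 | y10 | ~y11) — y10 is true.
  6. (y8 | ~y13 | ~y1) — ~y1 is true.
  7. (y3 | y5 | y11) — y11 is true.
  8. (y13 | y4) — y13 is true.
  9. (y2 | ~y4) — ~y4 is true.
  10. (y5 | y3) — y5 is true.
  11. (y4 | ~y3) — ~y3 is true.
  12. (y13 | ~y3 | ~y10) — y13 is true.
  13. (y6 | ~y1 | ~y5) — ~y1 is true.
  14. (~y8 | ~y5 | y11) — ~y8 is true.
  15. (y10 | y7 | ~y12) — y10 is true.
  16. (~y2 | ~y9) — ~y2 is true.
  17. (y7 | ~y11 | y8) — y7 is true.
  18. (y10 | y6) — y10 is true.
  19. (~y4 | ~y10 | y6) — ~y4 is true.
  20. (~y7 | ~y6) — ~y6 is true.
  21. (y3 | ~y2 | y10) — y10 is true.
  22. (~y3 | ~y2 | y9) — ~y3 is true.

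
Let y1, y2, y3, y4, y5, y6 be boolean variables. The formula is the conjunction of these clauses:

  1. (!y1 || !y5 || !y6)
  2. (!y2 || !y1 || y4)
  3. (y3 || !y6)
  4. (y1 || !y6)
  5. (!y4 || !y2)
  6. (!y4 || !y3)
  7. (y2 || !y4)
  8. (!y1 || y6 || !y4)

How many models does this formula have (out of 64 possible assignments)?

13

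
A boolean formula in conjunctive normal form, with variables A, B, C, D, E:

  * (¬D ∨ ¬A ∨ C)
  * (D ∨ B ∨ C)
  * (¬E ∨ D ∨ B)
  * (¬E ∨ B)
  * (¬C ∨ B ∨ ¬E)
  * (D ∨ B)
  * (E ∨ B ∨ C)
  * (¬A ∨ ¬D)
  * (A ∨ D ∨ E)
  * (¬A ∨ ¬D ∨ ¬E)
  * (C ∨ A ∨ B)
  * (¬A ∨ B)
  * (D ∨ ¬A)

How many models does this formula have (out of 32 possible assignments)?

7

Case analysis on B and D:
  B=T, D=T: remaining (A,C,E) ∈ {(F,F,F); (F,F,T); (F,T,F); (F,T,T)} — 4.
  B=T, D=F: remaining (A,C,E) ∈ {(F,F,T); (F,T,T)} — 2.
  B=F, D=T: remaining (A,C,E) ∈ {(F,T,F)} — 1.
  B=F, D=F: a clause becomes empty — 0.
Total: 4 + 2 + 1 + 0 = 7.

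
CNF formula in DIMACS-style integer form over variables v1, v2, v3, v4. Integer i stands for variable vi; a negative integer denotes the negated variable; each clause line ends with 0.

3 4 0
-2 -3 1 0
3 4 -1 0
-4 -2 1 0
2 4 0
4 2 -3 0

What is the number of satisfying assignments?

7

The models are:
  v1=F v2=F v3=F v4=T
  v1=F v2=F v3=T v4=T
  v1=T v2=F v3=F v4=T
  v1=T v2=F v3=T v4=T
  v1=T v2=T v3=F v4=T
  v1=T v2=T v3=T v4=F
  v1=T v2=T v3=T v4=T
Count: 7.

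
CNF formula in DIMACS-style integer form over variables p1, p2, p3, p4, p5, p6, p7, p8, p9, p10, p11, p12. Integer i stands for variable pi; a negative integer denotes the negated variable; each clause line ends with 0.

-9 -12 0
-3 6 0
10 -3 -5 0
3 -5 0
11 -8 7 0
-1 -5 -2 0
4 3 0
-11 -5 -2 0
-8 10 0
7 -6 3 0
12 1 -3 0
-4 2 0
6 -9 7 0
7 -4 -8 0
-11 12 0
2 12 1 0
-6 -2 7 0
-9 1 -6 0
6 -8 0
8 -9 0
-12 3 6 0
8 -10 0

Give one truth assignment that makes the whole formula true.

p1=0, p2=1, p3=0, p4=1, p5=0, p6=1, p7=1, p8=1, p9=0, p10=1, p11=0, p12=0

Pure literal: p5 appears only negated; assign p5 = False.
p7 occurs only positively in the remaining clauses — set p7 = True.
Set p1 = False and propagate.
Branch on p2: take p2 = True.
Try p3 = False.
  then p4 is forced to True.
For the remaining variables, p6 = True, p8 = True, p9 = False, p10 = True, p11 = False, p12 = False works.
Check each clause:
  1. {¬p12, ¬p9} — ¬p12 is true.
  2. {p6, ¬p3} — ¬p3 is true.
  3. {¬p3, p10, ¬p5} — p10 is true.
  4. {¬p5, p3} — ¬p5 is true.
  5. {p11, ¬p8, p7} — p7 is true.
  6. {¬p5, ¬p1, ¬p2} — ¬p5 is true.
  7. {p3, p4} — p4 is true.
  8. {¬p11, ¬p5, ¬p2} — ¬p5 is true.
  9. {¬p8, p10} — p10 is true.
  10. {¬p6, p7, p3} — p7 is true.
  11. {p12, ¬p3, p1} — ¬p3 is true.
  12. {¬p4, p2} — p2 is true.
  13. {p7, p6, ¬p9} — p7 is true.
  14. {p7, ¬p4, ¬p8} — p7 is true.
  15. {¬p11, p12} — ¬p11 is true.
  16. {p12, p2, p1} — p2 is true.
  17. {¬p6, ¬p2, p7} — p7 is true.
  18. {¬p9, ¬p6, p1} — ¬p9 is true.
  19. {p6, ¬p8} — p6 is true.
  20. {p8, ¬p9} — p8 is true.
  21. {¬p12, p6, p3} — ¬p12 is true.
  22. {p8, ¬p10} — p8 is true.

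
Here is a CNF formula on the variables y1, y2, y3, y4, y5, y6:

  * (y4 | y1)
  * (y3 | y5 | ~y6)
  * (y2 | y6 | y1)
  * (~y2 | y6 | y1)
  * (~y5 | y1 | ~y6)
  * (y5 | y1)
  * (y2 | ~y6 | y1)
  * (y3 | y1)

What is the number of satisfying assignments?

28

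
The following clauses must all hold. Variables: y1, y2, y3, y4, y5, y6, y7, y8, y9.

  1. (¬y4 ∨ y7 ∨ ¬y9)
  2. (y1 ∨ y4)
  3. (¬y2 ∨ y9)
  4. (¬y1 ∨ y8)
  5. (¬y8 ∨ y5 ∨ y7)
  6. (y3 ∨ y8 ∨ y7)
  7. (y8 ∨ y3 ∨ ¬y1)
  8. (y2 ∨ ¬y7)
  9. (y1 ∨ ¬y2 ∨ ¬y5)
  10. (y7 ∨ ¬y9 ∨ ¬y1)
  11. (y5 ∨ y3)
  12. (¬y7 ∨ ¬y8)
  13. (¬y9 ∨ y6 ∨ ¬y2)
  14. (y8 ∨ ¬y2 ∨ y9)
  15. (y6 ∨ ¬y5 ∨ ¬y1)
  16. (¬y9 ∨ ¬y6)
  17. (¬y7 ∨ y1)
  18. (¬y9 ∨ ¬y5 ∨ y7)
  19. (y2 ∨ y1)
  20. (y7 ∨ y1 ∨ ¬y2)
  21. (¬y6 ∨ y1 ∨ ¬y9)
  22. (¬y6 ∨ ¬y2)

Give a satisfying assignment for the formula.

y1=True  y2=False  y3=False  y4=True  y5=True  y6=True  y7=False  y8=True  y9=False

Set y1 = True and propagate.
  then y8 is forced to True.
  then y7 is forced to False.
  then y5 is forced to True.
  then y9 is forced to False.
  then y2 is forced to False.
  then y6 is forced to True.
y3, y4 are now unconstrained; take y3 = False, y4 = True.
Check each clause:
  1. (y7 ∨ ¬y4 ∨ ¬y9) — ¬y9 is true.
  2. (y4 ∨ y1) — y1 is true.
  3. (¬y2 ∨ y9) — ¬y2 is true.
  4. (y8 ∨ ¬y1) — y8 is true.
  5. (y7 ∨ y5 ∨ ¬y8) — y5 is true.
  6. (y3 ∨ y7 ∨ y8) — y8 is true.
  7. (¬y1 ∨ y8 ∨ y3) — y8 is true.
  8. (y2 ∨ ¬y7) — ¬y7 is true.
  9. (¬y2 ∨ ¬y5 ∨ y1) — y1 is true.
  10. (y7 ∨ ¬y1 ∨ ¬y9) — ¬y9 is true.
  11. (y5 ∨ y3) — y5 is true.
  12. (¬y8 ∨ ¬y7) — ¬y7 is true.
  13. (y6 ∨ ¬y2 ∨ ¬y9) — ¬y9 is true.
  14. (¬y2 ∨ y8 ∨ y9) — y8 is true.
  15. (¬y1 ∨ ¬y5 ∨ y6) — y6 is true.
  16. (¬y9 ∨ ¬y6) — ¬y9 is true.
  17. (y1 ∨ ¬y7) — y1 is true.
  18. (y7 ∨ ¬y9 ∨ ¬y5) — ¬y9 is true.
  19. (y2 ∨ y1) — y1 is true.
  20. (¬y2 ∨ y7 ∨ y1) — y1 is true.
  21. (y1 ∨ ¬y9 ∨ ¬y6) — y1 is true.
  22. (¬y6 ∨ ¬y2) — ¬y2 is true.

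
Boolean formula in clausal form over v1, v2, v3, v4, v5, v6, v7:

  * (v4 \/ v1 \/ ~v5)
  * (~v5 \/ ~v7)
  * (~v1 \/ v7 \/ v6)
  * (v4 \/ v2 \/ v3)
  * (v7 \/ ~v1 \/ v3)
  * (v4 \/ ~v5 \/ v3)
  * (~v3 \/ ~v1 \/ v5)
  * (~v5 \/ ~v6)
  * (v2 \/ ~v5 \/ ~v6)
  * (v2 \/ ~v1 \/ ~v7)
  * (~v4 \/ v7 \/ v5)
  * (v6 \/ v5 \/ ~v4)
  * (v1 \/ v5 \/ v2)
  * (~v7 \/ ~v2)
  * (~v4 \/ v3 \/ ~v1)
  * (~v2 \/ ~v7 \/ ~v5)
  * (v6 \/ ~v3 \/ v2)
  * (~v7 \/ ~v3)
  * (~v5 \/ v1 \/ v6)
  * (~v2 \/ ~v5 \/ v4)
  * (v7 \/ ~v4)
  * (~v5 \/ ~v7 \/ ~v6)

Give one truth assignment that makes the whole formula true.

v1 = 0, v2 = 1, v3 = 0, v4 = 0, v5 = 0, v6 = 0, v7 = 0

Check each clause:
  1. (~v5 \/ v4 \/ v1) — ~v5 is true.
  2. (~v7 \/ ~v5) — ~v7 is true.
  3. (~v1 \/ v7 \/ v6) — ~v1 is true.
  4. (v3 \/ v2 \/ v4) — v2 is true.
  5. (v3 \/ v7 \/ ~v1) — ~v1 is true.
  6. (v3 \/ ~v5 \/ v4) — ~v5 is true.
  7. (~v1 \/ v5 \/ ~v3) — ~v3 is true.
  8. (~v6 \/ ~v5) — ~v6 is true.
  9. (~v6 \/ ~v5 \/ v2) — v2 is true.
  10. (v2 \/ ~v1 \/ ~v7) — ~v7 is true.
  11. (v7 \/ ~v4 \/ v5) — ~v4 is true.
  12. (v6 \/ ~v4 \/ v5) — ~v4 is true.
  13. (v5 \/ v1 \/ v2) — v2 is true.
  14. (~v2 \/ ~v7) — ~v7 is true.
  15. (~v1 \/ ~v4 \/ v3) — ~v4 is true.
  16. (~v7 \/ ~v5 \/ ~v2) — ~v7 is true.
  17. (v2 \/ v6 \/ ~v3) — v2 is true.
  18. (~v7 \/ ~v3) — ~v7 is true.
  19. (v1 \/ v6 \/ ~v5) — ~v5 is true.
  20. (~v2 \/ v4 \/ ~v5) — ~v5 is true.
  21. (~v4 \/ v7) — ~v4 is true.
  22. (~v7 \/ ~v6 \/ ~v5) — ~v7 is true.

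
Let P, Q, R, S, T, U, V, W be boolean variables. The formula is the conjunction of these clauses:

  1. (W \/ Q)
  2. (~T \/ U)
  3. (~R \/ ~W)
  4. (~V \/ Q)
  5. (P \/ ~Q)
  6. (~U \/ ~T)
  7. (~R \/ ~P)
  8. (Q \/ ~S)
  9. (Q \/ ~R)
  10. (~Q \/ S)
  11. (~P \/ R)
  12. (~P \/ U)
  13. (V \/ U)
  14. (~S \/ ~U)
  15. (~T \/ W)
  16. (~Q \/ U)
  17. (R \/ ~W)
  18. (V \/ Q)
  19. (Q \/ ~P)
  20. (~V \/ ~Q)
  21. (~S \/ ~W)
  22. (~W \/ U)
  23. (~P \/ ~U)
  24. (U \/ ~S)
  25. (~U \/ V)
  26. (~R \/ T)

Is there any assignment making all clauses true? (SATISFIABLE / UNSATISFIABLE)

UNSATISFIABLE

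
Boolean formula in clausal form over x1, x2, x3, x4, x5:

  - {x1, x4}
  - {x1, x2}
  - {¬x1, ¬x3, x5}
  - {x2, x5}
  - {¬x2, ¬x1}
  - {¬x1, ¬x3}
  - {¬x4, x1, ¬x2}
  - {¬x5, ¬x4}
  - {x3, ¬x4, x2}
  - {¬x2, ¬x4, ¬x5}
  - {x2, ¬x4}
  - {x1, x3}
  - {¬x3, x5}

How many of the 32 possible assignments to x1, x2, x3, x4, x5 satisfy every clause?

The models are:
  x1=1 x2=0 x3=0 x4=0 x5=1
Count: 1.

1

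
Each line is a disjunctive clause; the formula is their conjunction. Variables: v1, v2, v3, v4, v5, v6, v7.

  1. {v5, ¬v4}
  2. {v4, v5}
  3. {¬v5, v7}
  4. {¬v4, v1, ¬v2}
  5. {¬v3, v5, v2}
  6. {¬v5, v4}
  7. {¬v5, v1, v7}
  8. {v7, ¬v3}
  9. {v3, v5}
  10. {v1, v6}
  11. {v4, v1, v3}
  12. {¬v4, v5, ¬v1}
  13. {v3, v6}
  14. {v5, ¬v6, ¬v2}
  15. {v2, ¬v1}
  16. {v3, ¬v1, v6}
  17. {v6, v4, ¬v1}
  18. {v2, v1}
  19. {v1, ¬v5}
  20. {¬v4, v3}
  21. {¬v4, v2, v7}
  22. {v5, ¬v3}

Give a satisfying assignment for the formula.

v1 = True  v2 = True  v3 = True  v4 = True  v5 = True  v6 = True  v7 = True

v7 occurs only positively in the remaining clauses — set v7 = True.
Branch on v1: take v1 = True.
  then v2 is forced to True.
For the remaining variables, v3 = True, v4 = True, v5 = True, v6 = True works.
Check each clause:
  1. {¬v4, v5} — v5 is true.
  2. {v5, v4} — v4 is true.
  3. {v7, ¬v5} — v7 is true.
  4. {¬v2, v1, ¬v4} — v1 is true.
  5. {¬v3, v5, v2} — v2 is true.
  6. {v4, ¬v5} — v4 is true.
  7. {v7, ¬v5, v1} — v1 is true.
  8. {¬v3, v7} — v7 is true.
  9. {v5, v3} — v3 is true.
  10. {v1, v6} — v1 is true.
  11. {v3, v1, v4} — v1 is true.
  12. {v5, ¬v4, ¬v1} — v5 is true.
  13. {v3, v6} — v3 is true.
  14. {¬v6, v5, ¬v2} — v5 is true.
  15. {v2, ¬v1} — v2 is true.
  16. {v6, ¬v1, v3} — v3 is true.
  17. {v6, ¬v1, v4} — v4 is true.
  18. {v2, v1} — v1 is true.
  19. {v1, ¬v5} — v1 is true.
  20. {¬v4, v3} — v3 is true.
  21. {v2, v7, ¬v4} — v2 is true.
  22. {¬v3, v5} — v5 is true.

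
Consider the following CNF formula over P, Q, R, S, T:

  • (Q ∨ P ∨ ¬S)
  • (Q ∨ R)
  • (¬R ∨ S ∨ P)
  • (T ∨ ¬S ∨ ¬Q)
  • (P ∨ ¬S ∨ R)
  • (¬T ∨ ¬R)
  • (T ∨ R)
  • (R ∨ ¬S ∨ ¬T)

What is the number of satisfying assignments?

Satisfying assignments:
  P=0 Q=1 R=0 S=0 T=1
  P=1 Q=0 R=1 S=0 T=0
  P=1 Q=0 R=1 S=1 T=0
  P=1 Q=1 R=0 S=0 T=1
  P=1 Q=1 R=1 S=0 T=0
That's 5 in total.

5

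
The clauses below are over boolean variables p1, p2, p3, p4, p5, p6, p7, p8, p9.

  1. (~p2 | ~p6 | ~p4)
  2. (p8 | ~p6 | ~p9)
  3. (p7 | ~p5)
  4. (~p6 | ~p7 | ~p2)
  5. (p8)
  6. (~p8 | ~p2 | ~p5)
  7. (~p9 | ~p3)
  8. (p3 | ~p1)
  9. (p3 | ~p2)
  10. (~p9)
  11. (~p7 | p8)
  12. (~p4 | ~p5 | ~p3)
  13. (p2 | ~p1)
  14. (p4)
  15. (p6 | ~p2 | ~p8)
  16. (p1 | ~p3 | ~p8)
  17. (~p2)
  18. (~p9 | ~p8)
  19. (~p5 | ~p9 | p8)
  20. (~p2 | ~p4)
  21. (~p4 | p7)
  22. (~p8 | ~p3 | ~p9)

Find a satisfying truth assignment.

p1=False, p2=False, p3=False, p4=True, p5=True, p6=True, p7=True, p8=True, p9=False

Check each clause:
  1. (~p6 | ~p4 | ~p2) — ~p2 is true.
  2. (~p6 | ~p9 | p8) — p8 is true.
  3. (p7 | ~p5) — p7 is true.
  4. (~p6 | ~p2 | ~p7) — ~p2 is true.
  5. (p8) — p8 is true.
  6. (~p5 | ~p8 | ~p2) — ~p2 is true.
  7. (~p3 | ~p9) — ~p3 is true.
  8. (p3 | ~p1) — ~p1 is true.
  9. (~p2 | p3) — ~p2 is true.
  10. (~p9) — ~p9 is true.
  11. (~p7 | p8) — p8 is true.
  12. (~p5 | ~p4 | ~p3) — ~p3 is true.
  13. (p2 | ~p1) — ~p1 is true.
  14. (p4) — p4 is true.
  15. (p6 | ~p8 | ~p2) — p6 is true.
  16. (p1 | ~p3 | ~p8) — ~p3 is true.
  17. (~p2) — ~p2 is true.
  18. (~p9 | ~p8) — ~p9 is true.
  19. (~p5 | ~p9 | p8) — p8 is true.
  20. (~p2 | ~p4) — ~p2 is true.
  21. (p7 | ~p4) — p7 is true.
  22. (~p3 | ~p9 | ~p8) — ~p3 is true.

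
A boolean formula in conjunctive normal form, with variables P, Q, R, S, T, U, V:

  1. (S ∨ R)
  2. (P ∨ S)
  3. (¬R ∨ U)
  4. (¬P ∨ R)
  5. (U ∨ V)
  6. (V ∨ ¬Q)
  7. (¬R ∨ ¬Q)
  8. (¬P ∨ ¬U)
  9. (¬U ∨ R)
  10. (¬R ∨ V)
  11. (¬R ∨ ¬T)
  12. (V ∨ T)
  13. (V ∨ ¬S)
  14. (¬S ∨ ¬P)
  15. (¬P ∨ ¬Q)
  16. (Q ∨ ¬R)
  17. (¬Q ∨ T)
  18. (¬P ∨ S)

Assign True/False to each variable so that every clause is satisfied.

P = 0, Q = 0, R = 0, S = 1, T = 1, U = 0, V = 1

V occurs only positively in the remaining clauses — set V = True.
Set P = False and propagate.
  then S is forced to True.
The remaining clauses are satisfied by Q = False, R = False, T = True, U = False.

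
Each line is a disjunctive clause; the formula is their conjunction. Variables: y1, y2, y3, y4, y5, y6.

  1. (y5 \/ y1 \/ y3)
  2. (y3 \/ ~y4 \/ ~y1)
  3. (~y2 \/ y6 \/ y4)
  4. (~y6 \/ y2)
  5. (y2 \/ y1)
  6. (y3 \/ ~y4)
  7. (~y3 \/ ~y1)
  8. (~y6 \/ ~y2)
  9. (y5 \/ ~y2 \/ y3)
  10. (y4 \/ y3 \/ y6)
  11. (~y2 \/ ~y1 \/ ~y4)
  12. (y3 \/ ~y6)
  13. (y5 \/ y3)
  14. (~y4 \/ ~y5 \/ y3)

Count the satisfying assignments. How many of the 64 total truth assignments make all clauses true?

2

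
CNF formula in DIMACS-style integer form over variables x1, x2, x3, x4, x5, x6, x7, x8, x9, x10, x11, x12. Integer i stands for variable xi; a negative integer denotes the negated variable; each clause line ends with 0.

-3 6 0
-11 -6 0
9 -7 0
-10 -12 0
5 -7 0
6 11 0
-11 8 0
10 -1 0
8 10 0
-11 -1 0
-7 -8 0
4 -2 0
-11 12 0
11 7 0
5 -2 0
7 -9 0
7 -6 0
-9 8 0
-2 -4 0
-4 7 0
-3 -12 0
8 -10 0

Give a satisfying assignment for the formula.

x1=0, x2=0, x3=0, x4=0, x5=1, x6=0, x7=0, x8=1, x9=0, x10=0, x11=1, x12=1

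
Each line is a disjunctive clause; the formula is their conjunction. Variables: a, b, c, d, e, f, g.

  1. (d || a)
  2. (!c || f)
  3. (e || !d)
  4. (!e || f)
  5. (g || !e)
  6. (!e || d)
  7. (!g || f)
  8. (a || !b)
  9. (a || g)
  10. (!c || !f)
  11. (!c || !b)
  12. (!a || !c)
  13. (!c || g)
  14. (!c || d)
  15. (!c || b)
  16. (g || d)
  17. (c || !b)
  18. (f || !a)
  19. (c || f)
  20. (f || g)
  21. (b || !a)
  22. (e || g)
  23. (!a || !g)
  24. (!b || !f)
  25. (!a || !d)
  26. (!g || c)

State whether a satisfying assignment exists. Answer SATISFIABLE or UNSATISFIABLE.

UNSATISFIABLE

c = True:
  propagation gives f=True; an empty clause results — contradiction.
c = False:
  propagation gives b=False, f=True, a=False, d=True; an empty clause results — contradiction.
Every branch closes, so no satisfying assignment exists.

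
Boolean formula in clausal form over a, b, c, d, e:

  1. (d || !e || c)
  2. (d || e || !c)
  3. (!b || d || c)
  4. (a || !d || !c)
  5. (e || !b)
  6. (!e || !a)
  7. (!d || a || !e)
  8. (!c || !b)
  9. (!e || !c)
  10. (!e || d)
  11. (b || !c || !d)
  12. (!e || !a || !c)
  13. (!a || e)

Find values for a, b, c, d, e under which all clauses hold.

a = F  b = F  c = F  d = T  e = F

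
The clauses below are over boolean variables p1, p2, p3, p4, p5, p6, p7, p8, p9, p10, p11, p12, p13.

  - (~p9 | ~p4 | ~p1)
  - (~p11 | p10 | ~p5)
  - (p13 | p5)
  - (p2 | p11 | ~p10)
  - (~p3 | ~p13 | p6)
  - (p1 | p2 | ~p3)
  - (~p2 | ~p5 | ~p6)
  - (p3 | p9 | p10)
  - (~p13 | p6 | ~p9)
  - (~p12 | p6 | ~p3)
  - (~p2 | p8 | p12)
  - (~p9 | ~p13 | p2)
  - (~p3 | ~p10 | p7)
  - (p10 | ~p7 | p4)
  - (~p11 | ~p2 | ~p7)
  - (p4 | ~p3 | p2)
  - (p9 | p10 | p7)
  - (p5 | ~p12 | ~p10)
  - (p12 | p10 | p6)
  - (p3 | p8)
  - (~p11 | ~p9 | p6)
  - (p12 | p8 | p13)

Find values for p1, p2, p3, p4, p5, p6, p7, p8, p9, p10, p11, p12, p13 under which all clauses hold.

p1 = False  p2 = True  p3 = False  p4 = True  p5 = False  p6 = True  p7 = False  p8 = True  p9 = False  p10 = True  p11 = False  p12 = False  p13 = True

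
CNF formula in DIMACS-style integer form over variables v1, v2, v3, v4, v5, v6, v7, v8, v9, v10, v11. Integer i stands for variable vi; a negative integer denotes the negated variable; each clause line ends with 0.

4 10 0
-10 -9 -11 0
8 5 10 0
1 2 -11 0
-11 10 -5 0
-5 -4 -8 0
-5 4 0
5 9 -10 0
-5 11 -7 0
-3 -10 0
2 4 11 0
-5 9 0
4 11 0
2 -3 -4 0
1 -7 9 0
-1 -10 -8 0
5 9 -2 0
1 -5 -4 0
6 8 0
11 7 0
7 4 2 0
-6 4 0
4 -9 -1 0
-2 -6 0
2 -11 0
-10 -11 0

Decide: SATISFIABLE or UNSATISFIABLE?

SATISFIABLE

Set v1 = True and propagate.
Set v2 = True and propagate.
  then v6 is forced to False.
  then v8 is forced to True.
  then v10 is forced to False.
  then v4 is forced to True.
  then v5 is forced to False.
  then v9 is forced to True.
Branch on v7: take v7 = True.
v3, v11 are now unconstrained; take v3 = True, v11 = False.
Every clause has at least one true literal under this assignment.
So v1 = True, v2 = True, v3 = True, v4 = True, v5 = False, v6 = False, v7 = True, v8 = True, v9 = True, v10 = False, v11 = False is a satisfying assignment.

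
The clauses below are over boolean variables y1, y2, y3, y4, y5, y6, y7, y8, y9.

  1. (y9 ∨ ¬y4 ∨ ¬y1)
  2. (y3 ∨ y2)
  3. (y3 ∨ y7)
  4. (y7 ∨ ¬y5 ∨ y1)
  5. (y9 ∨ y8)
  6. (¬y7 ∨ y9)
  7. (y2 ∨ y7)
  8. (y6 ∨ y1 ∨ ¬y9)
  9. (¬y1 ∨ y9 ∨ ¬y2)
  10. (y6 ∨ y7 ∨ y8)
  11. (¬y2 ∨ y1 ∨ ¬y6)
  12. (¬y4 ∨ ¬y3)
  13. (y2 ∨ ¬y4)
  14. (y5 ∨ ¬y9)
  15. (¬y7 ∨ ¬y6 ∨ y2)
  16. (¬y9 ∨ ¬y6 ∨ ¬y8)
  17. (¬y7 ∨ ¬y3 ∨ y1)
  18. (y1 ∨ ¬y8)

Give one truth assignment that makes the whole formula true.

y1 = T, y2 = T, y3 = T, y4 = F, y5 = T, y6 = F, y7 = T, y8 = T, y9 = T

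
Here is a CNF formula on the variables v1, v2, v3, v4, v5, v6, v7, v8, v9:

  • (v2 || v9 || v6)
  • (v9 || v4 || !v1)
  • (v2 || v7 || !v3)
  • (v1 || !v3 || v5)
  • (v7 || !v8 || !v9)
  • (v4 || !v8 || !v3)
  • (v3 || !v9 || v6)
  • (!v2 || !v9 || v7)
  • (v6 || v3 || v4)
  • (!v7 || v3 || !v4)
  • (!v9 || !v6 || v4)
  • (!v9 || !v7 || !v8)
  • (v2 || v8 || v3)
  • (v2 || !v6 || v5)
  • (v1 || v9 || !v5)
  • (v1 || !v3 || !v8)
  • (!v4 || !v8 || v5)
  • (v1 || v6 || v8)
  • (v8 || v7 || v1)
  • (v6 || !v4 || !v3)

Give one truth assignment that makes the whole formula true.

Try v1 = True.
Try v2 = True.
Set v3 = True and propagate.
For the remaining variables, v4 = False, v5 = False, v6 = False, v7 = True, v8 = False, v9 = True works.

v1 = T, v2 = T, v3 = T, v4 = F, v5 = F, v6 = F, v7 = T, v8 = F, v9 = T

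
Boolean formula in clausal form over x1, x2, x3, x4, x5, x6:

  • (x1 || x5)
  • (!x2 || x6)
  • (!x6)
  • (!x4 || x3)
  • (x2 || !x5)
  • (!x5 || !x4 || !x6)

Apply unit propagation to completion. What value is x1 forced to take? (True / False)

(!x6) is a unit clause: x6 = False.
From (x6 || !x2) and x6 = False: x2 = False.
(!x5 || x2) with x2 = False leaves only !x5, so x5 = False.
(x1 || x5) with x5 = False leaves only x1, so x1 = True.

True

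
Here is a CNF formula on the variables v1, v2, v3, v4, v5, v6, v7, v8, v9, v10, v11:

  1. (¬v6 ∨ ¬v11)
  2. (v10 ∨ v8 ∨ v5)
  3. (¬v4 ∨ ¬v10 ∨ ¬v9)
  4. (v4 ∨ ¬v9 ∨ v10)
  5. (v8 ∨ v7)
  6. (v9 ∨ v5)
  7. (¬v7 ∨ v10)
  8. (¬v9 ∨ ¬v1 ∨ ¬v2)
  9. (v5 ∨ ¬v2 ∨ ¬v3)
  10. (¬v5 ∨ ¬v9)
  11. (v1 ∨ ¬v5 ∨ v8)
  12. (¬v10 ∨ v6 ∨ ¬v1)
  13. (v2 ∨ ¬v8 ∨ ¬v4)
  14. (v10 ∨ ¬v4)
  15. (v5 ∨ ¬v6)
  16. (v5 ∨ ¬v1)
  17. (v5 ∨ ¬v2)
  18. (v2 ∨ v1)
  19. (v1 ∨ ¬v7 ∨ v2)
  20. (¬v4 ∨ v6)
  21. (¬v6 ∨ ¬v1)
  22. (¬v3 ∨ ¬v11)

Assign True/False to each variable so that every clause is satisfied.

v1=1, v2=0, v3=0, v4=0, v5=1, v6=0, v7=0, v8=1, v9=0, v10=0, v11=0

v3 occurs only negated in the remaining clauses — set v3 = False.
Pure literal: v11 appears only negated; assign v11 = False.
Branch on v1: take v1 = True.
  then v5 is forced to True.
  then v9 is forced to False.
  then v6 is forced to False.
  then v10 is forced to False.
  then v7 is forced to False.
  then v8 is forced to True.
  then v4 is forced to False.
v2 is now unconstrained; take v2 = False.
Every clause has at least one true literal under this assignment.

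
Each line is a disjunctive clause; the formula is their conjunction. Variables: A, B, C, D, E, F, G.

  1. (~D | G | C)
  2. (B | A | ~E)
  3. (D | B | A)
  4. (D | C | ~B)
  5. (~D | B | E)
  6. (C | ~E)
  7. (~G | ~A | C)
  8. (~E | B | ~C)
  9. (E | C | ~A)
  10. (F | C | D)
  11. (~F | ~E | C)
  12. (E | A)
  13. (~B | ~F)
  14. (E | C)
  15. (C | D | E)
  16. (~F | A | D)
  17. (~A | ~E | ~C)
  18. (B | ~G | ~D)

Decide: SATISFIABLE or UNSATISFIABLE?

SATISFIABLE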